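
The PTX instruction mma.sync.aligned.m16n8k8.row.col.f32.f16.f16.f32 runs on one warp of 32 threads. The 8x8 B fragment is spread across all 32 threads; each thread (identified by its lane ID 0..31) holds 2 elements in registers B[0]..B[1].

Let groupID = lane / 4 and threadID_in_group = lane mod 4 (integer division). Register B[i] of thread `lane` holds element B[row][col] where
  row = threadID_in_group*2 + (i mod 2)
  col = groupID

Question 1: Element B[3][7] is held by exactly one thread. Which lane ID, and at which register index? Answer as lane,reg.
29,1

c: 7->gid=7  r: 3->tid=1,i&1=1
L=7*4+1=29  i=1=1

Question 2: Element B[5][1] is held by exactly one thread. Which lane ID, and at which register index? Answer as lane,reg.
6,1

c=1⇒gr=1  r=5⇒th=2,odd=1
L=1*4+2=6  i=1=1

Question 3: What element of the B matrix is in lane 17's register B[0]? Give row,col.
17: g=4,t=1
[0] (1*2+0,4) = (2,4)

2,4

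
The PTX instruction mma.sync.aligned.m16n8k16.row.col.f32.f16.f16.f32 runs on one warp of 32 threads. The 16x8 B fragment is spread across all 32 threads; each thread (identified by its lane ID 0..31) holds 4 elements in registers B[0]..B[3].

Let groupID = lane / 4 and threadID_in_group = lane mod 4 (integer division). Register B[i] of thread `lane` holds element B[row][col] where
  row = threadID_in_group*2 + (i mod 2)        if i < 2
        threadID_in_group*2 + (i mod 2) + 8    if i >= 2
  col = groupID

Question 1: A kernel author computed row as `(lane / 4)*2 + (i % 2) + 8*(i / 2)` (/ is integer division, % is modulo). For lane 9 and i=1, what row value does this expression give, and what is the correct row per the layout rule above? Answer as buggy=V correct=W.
`(lane / 4)*2 + (i % 2) + 8*(i / 2)`[9,1]->5
lane 9->9/4=2, 9 mod 4=1
i=1  r:2·1+1+0->3  c:2
row: 5 vs 3

buggy=5 correct=3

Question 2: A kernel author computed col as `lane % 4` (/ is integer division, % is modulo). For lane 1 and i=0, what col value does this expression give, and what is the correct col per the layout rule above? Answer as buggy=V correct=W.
`lane % 4`[1,0]=>1
1: grp=0,tig=1
[0] (1*2+0+0,0) = (2,0)
col: 1 vs 0

buggy=1 correct=0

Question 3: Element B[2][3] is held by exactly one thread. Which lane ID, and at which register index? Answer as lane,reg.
c:3=>grp=3  r:2=>rB=0,tig=1,lo=0
L=3*4+1=13  i=0*2+0=0

13,0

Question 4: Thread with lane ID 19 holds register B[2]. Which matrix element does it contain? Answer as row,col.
14,4

lane 19⇒19/4=4, 19 mod 4=3
i=2  r:2·3+0+8⇒14  c:4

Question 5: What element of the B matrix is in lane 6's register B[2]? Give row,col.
lane 6→6/4=1, 6 mod 4=2
i=2  r:2·2+0+8→12  c:1

12,1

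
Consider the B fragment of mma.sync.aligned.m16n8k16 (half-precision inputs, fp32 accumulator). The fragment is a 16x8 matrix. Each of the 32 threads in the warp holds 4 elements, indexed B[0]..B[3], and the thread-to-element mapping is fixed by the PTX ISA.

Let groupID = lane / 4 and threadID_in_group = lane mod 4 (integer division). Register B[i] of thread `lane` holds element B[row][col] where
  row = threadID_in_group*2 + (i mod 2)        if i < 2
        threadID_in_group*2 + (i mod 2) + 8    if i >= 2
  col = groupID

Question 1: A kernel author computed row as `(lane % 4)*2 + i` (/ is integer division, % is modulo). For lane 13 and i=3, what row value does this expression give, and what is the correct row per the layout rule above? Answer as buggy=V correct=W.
`(lane % 4)*2 + i`[13,3]=>5
lane 13: grp=3 (13/4), tig=1 (13%4)
i=3: r=1*2+1+8=11, c=grp=3
row: 5 vs 11

buggy=5 correct=11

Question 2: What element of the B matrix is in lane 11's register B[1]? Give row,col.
7,2

L=11→G=11>>2=2, T=11&3=3
[1]→row 3·2+1+0=7  col G=2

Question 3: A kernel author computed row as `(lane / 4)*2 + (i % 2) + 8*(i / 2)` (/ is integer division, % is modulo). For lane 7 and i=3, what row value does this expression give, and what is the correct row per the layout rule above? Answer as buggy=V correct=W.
`(lane / 4)*2 + (i % 2) + 8*(i / 2)`[7,3]⇒11
lane 7⇒7/4=1, 7 mod 4=3
i=3  r:2·3+1+8⇒15  c:1
row: 11 vs 15

buggy=11 correct=15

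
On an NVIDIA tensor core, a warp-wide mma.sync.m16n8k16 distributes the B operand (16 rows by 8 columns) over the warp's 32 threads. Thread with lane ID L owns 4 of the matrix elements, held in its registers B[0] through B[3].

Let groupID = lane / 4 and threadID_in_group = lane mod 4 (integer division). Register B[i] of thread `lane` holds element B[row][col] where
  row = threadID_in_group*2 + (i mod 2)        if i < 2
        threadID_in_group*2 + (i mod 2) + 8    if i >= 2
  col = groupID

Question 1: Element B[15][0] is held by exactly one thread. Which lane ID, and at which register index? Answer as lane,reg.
3,3

c=0->g=0  r=15->rb=1,t=3,b0=1
L=0*4+3=3  i=1*2+1=3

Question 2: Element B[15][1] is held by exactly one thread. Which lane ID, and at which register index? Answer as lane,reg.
7,3

c: 1->gid=1  r: 15->r8=1,tid=3,i&1=1
L=1*4+3=7  i=1*2+1=3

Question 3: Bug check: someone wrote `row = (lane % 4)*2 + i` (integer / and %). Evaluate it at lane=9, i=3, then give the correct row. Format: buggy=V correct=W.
buggy=5 correct=11

`(lane % 4)*2 + i`[9,3]->5
lane 9->9/4=2, 9 mod 4=1
i=3  r:2·1+1+8->11  c:2
row: 5 vs 11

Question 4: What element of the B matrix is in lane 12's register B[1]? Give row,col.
1,3

L=12=>grp=12>>2=3, tig=12&3=0
[1]=>row 0·2+1+0=1  col grp=3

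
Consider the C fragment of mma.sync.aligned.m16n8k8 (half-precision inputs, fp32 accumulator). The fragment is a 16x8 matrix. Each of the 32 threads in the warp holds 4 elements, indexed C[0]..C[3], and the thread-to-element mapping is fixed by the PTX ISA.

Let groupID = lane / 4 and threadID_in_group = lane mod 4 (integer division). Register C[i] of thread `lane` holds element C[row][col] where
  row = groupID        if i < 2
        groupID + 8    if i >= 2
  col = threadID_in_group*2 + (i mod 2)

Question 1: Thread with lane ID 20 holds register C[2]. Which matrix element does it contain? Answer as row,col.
20: G=5,T=0
[2] (5+8,0*2+0) = (13,0)

13,0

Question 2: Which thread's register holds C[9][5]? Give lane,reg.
6,3

r: 9->gid=1,r8=1  c: 5->tid=2,i&1=1
L=1*4+2=6  i=1*2+1=3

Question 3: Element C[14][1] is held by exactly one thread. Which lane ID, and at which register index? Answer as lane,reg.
24,3

r=14→G=6,rhi=1  c=1→T=0,p=1
L=6*4+0=24  i=1*2+1=3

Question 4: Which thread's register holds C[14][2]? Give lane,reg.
25,2

r: 14->gid=6,r8=1  c: 2->tid=1,i&1=0
L=6*4+1=25  i=1*2+0=2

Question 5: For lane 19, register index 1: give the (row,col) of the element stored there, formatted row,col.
lane 19->19/4=4, 19 mod 4=3
i=1  r:4+0->4  c:2·3+1->7

4,7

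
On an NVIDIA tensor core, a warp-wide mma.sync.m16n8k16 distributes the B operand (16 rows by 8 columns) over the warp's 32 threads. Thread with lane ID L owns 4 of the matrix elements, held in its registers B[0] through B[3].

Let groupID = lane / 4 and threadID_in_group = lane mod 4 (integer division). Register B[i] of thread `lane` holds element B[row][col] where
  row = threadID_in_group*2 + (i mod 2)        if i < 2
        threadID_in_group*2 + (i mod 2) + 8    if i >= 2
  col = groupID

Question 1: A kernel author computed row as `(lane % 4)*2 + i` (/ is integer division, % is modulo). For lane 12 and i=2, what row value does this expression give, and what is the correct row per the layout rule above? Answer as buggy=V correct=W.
`(lane % 4)*2 + i`[12,2]->2
L=12->gid=12>>2=3, tid=12&3=0
[2]->row 0·2+0+8=8  col gid=3
row: 2 vs 8

buggy=2 correct=8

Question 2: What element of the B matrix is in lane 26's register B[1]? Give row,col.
5,6

lane 26: gr=6 (26/4), th=2 (26%4)
i=1: r=2*2+1+0=5, c=gr=6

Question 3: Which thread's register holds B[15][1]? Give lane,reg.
7,3

c=1→G=1  r=15→rhi=1,T=3,p=1
L=1*4+3=7  i=1*2+1=3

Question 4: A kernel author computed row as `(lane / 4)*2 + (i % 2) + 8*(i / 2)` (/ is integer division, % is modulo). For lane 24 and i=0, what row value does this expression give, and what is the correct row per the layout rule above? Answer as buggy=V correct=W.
buggy=12 correct=0

`(lane / 4)*2 + (i % 2) + 8*(i / 2)`[24,0]→12
L=24→G=24>>2=6, T=24&3=0
[0]→row 0·2+0+0=0  col G=6
row: 12 vs 0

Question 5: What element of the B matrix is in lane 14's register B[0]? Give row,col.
4,3

14: gr=3,th=2
[0] (2*2+0+0,3) = (4,3)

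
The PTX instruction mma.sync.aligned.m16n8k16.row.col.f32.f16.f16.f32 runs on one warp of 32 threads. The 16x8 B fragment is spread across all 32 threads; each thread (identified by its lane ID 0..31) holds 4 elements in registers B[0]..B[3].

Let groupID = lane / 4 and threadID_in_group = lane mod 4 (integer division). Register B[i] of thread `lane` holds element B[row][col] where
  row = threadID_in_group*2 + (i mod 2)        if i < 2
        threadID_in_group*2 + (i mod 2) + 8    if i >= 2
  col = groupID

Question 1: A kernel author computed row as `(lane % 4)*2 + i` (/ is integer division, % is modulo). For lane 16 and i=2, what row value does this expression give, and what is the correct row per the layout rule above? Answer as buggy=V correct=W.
`(lane % 4)*2 + i`[16,2]=>2
lane 16: grp=4 (16/4), tig=0 (16%4)
i=2: r=0*2+0+8=8, c=grp=4
row: 2 vs 8

buggy=2 correct=8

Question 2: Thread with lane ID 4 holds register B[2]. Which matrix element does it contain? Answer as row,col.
8,1

lane 4: g=1 (4/4), t=0 (4%4)
i=2: r=0*2+0+8=8, c=g=1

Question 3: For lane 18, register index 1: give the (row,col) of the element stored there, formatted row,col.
lane 18: G=4 (18/4), T=2 (18%4)
i=1: r=2*2+1+0=5, c=G=4

5,4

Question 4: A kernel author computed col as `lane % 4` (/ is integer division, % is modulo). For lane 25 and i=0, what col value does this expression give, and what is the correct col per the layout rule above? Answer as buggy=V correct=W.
`lane % 4`[25,0]->1
25: gid=6,tid=1
[0] (1*2+0+0,6) = (2,6)
col: 1 vs 6

buggy=1 correct=6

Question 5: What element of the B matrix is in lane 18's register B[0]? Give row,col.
4,4

lane 18: gr=4 (18/4), th=2 (18%4)
i=0: r=2*2+0+0=4, c=gr=4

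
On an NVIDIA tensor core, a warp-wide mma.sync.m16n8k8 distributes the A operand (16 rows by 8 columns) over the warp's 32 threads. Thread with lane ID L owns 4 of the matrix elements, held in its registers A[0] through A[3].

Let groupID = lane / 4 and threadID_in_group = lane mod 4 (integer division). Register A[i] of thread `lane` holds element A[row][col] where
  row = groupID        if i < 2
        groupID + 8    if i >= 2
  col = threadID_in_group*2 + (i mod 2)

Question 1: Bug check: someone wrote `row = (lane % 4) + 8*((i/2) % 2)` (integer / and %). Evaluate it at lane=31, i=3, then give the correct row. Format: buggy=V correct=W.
`(lane % 4) + 8*((i/2) % 2)`[31,3]=>11
lane 31=>31/4=7, 31 mod 4=3
i=3  r:7+8=>15  c:2·3+1=>7
row: 11 vs 15

buggy=11 correct=15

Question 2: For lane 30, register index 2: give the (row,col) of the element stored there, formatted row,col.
lane 30→30/4=7, 30 mod 4=2
i=2  r:7+8→15  c:2·2+0→4

15,4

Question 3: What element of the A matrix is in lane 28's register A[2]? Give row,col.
15,0

28: grp=7,tig=0
[2] (7+8,0*2+0) = (15,0)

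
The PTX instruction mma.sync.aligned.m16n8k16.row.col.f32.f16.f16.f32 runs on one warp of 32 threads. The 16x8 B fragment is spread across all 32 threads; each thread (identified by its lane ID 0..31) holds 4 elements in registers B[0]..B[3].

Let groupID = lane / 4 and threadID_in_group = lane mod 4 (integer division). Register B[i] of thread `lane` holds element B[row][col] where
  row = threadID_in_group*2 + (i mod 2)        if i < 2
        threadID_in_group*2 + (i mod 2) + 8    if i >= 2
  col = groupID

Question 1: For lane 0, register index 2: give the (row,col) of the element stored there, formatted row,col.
8,0

L=0->g=0>>2=0, t=0&3=0
[2]->row 0·2+0+8=8  col g=0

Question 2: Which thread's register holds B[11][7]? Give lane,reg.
c=7⇒gr=7  r=11⇒Rb=1,th=1,odd=1
L=7*4+1=29  i=1*2+1=3

29,3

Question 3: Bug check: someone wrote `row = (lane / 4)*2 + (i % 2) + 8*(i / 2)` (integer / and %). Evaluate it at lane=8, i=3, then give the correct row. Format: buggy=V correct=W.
`(lane / 4)*2 + (i % 2) + 8*(i / 2)`[8,3]=>13
lane 8: grp=2 (8/4), tig=0 (8%4)
i=3: r=0*2+1+8=9, c=grp=2
row: 13 vs 9

buggy=13 correct=9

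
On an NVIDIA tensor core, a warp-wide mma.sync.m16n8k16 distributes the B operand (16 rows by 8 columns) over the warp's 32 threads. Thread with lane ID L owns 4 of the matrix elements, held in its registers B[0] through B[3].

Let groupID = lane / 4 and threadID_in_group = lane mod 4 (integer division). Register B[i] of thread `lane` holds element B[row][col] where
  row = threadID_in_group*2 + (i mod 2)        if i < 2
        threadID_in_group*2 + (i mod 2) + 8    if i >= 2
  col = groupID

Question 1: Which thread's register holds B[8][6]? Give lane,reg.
c=6⇒gr=6  r=8⇒Rb=1,th=0,odd=0
L=6*4+0=24  i=1*2+0=2

24,2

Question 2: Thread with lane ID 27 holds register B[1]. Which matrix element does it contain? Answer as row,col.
7,6

lane 27: G=6 (27/4), T=3 (27%4)
i=1: r=3*2+1+0=7, c=G=6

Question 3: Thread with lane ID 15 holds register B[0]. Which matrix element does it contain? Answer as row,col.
lane 15: G=3 (15/4), T=3 (15%4)
i=0: r=3*2+0+0=6, c=G=3

6,3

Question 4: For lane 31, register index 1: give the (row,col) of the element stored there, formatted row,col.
lane 31: G=7 (31/4), T=3 (31%4)
i=1: r=3*2+1+0=7, c=G=7

7,7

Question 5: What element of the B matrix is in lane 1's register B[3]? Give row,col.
lane 1: G=0 (1/4), T=1 (1%4)
i=3: r=1*2+1+8=11, c=G=0

11,0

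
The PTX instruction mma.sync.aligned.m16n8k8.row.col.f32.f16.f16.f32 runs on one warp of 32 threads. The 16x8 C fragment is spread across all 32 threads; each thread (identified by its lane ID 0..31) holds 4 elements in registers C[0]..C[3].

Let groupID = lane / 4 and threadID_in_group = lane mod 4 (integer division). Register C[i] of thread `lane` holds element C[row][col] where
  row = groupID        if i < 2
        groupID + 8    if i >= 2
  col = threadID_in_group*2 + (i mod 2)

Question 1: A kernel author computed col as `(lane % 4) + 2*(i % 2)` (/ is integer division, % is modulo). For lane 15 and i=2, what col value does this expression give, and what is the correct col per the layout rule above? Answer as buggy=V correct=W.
`(lane % 4) + 2*(i % 2)`[15,2]⇒3
lane 15: gr=3 (15/4), th=3 (15%4)
i=2: r=3+8=11, c=3*2+0=6
col: 3 vs 6

buggy=3 correct=6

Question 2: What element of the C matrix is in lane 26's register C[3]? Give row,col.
14,5

26: gid=6,tid=2
[3] (6+8,2*2+1) = (14,5)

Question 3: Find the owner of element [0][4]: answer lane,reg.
2,0

r=0→G=0,rhi=0  c=4→T=2,p=0
L=0*4+2=2  i=0*2+0=0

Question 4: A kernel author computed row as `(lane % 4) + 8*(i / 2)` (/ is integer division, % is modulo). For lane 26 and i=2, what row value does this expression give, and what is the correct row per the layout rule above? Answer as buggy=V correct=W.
buggy=10 correct=14

`(lane % 4) + 8*(i / 2)`[26,2]⇒10
lane 26⇒26/4=6, 26 mod 4=2
i=2  r:6+8⇒14  c:2·2+0⇒4
row: 10 vs 14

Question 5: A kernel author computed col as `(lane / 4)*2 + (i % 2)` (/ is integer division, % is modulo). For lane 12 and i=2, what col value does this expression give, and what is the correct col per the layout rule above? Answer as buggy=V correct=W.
buggy=6 correct=0

`(lane / 4)*2 + (i % 2)`[12,2]=>6
L=12=>grp=12>>2=3, tig=12&3=0
[2]=>row 3+8=11  col 0·2+0=0
col: 6 vs 0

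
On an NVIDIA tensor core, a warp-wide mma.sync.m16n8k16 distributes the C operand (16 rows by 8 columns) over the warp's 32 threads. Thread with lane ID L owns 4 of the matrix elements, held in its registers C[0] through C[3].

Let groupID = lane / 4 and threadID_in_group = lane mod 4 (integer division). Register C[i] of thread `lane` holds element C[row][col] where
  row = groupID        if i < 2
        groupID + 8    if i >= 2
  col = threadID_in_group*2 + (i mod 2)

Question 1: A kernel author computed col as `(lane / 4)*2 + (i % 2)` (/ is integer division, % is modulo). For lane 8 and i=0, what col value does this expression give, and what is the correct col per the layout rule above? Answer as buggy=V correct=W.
`(lane / 4)*2 + (i % 2)`[8,0]→4
lane 8: G=2 (8/4), T=0 (8%4)
i=0: r=2+0=2, c=0*2+0=0
col: 4 vs 0

buggy=4 correct=0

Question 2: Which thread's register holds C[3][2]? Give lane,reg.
r: 3->gid=3,r8=0  c: 2->tid=1,i&1=0
L=3*4+1=13  i=0*2+0=0

13,0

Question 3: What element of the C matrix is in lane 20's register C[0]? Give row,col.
lane 20: gid=5 (20/4), tid=0 (20%4)
i=0: r=5+0=5, c=0*2+0=0

5,0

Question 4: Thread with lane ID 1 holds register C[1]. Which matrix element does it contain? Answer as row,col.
0,3

1: G=0,T=1
[1] (0+0,1*2+1) = (0,3)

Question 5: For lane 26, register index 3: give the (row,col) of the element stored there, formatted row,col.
14,5

lane 26: grp=6 (26/4), tig=2 (26%4)
i=3: r=6+8=14, c=2*2+1=5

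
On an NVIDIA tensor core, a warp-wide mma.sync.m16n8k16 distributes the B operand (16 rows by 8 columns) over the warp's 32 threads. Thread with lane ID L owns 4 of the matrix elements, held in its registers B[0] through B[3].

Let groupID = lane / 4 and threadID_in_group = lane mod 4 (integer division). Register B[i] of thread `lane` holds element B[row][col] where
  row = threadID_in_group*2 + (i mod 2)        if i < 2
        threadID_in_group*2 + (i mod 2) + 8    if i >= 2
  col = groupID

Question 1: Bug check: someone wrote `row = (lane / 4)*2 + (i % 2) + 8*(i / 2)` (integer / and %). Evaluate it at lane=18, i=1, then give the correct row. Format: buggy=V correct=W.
`(lane / 4)*2 + (i % 2) + 8*(i / 2)`[18,1]->9
18: gid=4,tid=2
[1] (2*2+1+0,4) = (5,4)
row: 9 vs 5

buggy=9 correct=5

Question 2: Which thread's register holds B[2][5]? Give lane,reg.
21,0

c: 5->gid=5  r: 2->r8=0,tid=1,i&1=0
L=5*4+1=21  i=0*2+0=0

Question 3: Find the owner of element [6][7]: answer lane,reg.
c: 7->gid=7  r: 6->r8=0,tid=3,i&1=0
L=7*4+3=31  i=0*2+0=0

31,0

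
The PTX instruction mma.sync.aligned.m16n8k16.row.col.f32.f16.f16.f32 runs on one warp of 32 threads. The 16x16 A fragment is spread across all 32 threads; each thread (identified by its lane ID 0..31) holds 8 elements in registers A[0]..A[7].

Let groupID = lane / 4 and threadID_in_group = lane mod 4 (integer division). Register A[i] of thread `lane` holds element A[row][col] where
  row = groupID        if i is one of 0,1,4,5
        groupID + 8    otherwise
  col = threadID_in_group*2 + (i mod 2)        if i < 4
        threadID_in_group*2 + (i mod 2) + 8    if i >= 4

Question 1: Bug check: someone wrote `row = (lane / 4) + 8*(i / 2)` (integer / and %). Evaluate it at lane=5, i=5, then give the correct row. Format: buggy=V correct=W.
buggy=17 correct=1

`(lane / 4) + 8*(i / 2)`[5,5]->17
L=5->g=5>>2=1, t=5&3=1
[5]->row 1+0=1  col 1·2+1+8=11
row: 17 vs 1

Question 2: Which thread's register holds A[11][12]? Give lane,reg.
14,6

r=11->g=3,rb=1  c=12->cb=1,t=2,b0=0
L=3*4+2=14  i=1*4+1*2+0=6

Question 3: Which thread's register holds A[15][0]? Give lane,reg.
28,2

r: 15->gid=7,r8=1  c: 0->c8=0,tid=0,i&1=0
L=7*4+0=28  i=0*4+1*2+0=2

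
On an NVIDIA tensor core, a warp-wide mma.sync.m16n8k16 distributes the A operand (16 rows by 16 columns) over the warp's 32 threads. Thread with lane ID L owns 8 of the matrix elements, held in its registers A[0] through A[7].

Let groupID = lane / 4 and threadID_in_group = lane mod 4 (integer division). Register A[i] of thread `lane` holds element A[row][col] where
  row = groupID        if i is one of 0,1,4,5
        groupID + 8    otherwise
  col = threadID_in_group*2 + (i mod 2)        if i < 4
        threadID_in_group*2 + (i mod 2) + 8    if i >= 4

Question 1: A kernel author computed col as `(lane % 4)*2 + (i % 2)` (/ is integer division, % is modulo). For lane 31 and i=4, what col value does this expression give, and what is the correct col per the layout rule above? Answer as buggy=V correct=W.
buggy=6 correct=14

`(lane % 4)*2 + (i % 2)`[31,4]->6
lane 31: g=7 (31/4), t=3 (31%4)
i=4: r=7+0=7, c=3*2+0+8=14
col: 6 vs 14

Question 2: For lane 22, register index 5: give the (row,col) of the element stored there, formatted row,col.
5,13

L=22->gid=22>>2=5, tid=22&3=2
[5]->row 5+0=5  col 2·2+1+8=13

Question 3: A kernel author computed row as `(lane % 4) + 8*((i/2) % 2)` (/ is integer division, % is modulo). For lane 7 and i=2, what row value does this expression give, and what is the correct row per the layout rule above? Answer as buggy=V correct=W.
buggy=11 correct=9

`(lane % 4) + 8*((i/2) % 2)`[7,2]->11
L=7->gid=7>>2=1, tid=7&3=3
[2]->row 1+8=9  col 3·2+0+0=6
row: 11 vs 9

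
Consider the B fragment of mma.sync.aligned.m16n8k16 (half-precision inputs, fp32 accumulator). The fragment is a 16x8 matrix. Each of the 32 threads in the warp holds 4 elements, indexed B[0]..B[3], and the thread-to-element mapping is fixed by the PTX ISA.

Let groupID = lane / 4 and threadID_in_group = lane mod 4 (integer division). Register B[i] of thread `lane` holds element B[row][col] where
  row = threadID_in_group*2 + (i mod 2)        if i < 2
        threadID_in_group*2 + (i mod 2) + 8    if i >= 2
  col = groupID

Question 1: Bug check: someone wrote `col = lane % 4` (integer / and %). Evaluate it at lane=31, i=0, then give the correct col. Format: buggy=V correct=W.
`lane % 4`[31,0]→3
lane 31: G=7 (31/4), T=3 (31%4)
i=0: r=3*2+0+0=6, c=G=7
col: 3 vs 7

buggy=3 correct=7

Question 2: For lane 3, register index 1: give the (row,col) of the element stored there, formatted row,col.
3: gr=0,th=3
[1] (3*2+1+0,0) = (7,0)

7,0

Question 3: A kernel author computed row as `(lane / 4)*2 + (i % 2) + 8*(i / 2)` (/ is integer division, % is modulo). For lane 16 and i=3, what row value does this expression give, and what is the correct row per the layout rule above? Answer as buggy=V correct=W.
`(lane / 4)*2 + (i % 2) + 8*(i / 2)`[16,3]->17
lane 16: gid=4 (16/4), tid=0 (16%4)
i=3: r=0*2+1+8=9, c=gid=4
row: 17 vs 9

buggy=17 correct=9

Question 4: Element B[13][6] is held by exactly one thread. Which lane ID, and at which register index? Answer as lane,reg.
26,3

c=6→G=6  r=13→rhi=1,T=2,p=1
L=6*4+2=26  i=1*2+1=3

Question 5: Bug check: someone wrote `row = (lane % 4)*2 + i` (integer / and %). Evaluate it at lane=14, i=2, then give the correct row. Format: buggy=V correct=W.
`(lane % 4)*2 + i`[14,2]→6
lane 14→14/4=3, 14 mod 4=2
i=2  r:2·2+0+8→12  c:3
row: 6 vs 12

buggy=6 correct=12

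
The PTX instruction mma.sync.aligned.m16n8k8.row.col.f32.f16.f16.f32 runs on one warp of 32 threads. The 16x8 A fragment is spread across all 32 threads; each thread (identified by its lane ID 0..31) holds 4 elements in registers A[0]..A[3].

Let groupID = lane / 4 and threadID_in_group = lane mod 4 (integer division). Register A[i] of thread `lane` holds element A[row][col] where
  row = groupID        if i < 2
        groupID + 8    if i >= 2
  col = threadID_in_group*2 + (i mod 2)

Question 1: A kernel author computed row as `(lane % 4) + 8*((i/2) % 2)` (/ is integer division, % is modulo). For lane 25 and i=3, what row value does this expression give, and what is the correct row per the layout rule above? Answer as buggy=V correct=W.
buggy=9 correct=14

`(lane % 4) + 8*((i/2) % 2)`[25,3]=>9
25: grp=6,tig=1
[3] (6+8,1*2+1) = (14,3)
row: 9 vs 14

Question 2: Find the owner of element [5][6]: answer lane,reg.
23,0

r=5⇒gr=5,Rb=0  c=6⇒th=3,odd=0
L=5*4+3=23  i=0*2+0=0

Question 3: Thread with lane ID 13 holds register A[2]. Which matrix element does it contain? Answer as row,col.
13: grp=3,tig=1
[2] (3+8,1*2+0) = (11,2)

11,2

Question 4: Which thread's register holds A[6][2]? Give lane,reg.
25,0

r: 6->gid=6,r8=0  c: 2->tid=1,i&1=0
L=6*4+1=25  i=0*2+0=0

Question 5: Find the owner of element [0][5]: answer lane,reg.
2,1

r=0→G=0,rhi=0  c=5→T=2,p=1
L=0*4+2=2  i=0*2+1=1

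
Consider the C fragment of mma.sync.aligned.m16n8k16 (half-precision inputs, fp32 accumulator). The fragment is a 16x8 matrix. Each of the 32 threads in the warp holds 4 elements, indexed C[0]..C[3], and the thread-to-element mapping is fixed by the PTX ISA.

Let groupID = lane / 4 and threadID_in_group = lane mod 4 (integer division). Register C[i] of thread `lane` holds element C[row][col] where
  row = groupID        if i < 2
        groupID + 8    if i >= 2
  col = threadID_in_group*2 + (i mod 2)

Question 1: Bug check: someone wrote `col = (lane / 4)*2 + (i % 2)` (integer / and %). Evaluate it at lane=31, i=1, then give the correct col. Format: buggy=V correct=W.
buggy=15 correct=7

`(lane / 4)*2 + (i % 2)`[31,1]->15
31: g=7,t=3
[1] (7+0,3*2+1) = (7,7)
col: 15 vs 7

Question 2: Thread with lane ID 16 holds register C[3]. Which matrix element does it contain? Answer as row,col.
12,1

lane 16->16/4=4, 16 mod 4=0
i=3  r:4+8->12  c:2·0+1->1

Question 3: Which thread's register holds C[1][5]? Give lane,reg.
r=1⇒gr=1,Rb=0  c=5⇒th=2,odd=1
L=1*4+2=6  i=0*2+1=1

6,1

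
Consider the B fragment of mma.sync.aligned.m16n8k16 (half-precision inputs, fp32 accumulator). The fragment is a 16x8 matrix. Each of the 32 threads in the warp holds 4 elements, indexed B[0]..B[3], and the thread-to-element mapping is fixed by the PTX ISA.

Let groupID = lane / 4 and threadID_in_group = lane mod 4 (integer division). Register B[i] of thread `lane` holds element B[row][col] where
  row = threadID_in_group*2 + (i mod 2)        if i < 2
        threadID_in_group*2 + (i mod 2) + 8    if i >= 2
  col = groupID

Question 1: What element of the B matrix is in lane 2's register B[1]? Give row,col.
L=2→G=2>>2=0, T=2&3=2
[1]→row 2·2+1+0=5  col G=0

5,0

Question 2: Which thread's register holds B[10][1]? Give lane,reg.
5,2

c=1->g=1  r=10->rb=1,t=1,b0=0
L=1*4+1=5  i=1*2+0=2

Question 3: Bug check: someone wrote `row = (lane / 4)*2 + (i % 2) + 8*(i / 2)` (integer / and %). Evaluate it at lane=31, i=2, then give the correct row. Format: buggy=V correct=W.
`(lane / 4)*2 + (i % 2) + 8*(i / 2)`[31,2]→22
L=31→G=31>>2=7, T=31&3=3
[2]→row 3·2+0+8=14  col G=7
row: 22 vs 14

buggy=22 correct=14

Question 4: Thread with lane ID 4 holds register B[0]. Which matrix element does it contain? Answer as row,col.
0,1

L=4->gid=4>>2=1, tid=4&3=0
[0]->row 0·2+0+0=0  col gid=1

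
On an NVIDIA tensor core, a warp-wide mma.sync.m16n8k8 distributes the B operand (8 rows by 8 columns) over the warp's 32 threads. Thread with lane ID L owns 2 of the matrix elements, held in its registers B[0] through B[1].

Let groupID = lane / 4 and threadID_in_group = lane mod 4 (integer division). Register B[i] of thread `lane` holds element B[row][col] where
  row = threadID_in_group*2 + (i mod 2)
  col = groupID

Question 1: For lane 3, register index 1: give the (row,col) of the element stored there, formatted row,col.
L=3->gid=3>>2=0, tid=3&3=3
[1]->row 3·2+1=7  col gid=0

7,0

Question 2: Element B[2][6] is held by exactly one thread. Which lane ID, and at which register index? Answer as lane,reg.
25,0

c=6⇒gr=6  r=2⇒th=1,odd=0
L=6*4+1=25  i=0=0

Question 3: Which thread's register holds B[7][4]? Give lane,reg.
c: 4->gid=4  r: 7->tid=3,i&1=1
L=4*4+3=19  i=1=1

19,1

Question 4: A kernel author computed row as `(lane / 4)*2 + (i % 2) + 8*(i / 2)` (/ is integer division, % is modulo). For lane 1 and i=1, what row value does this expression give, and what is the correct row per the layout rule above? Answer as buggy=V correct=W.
buggy=1 correct=3

`(lane / 4)*2 + (i % 2) + 8*(i / 2)`[1,1]->1
lane 1: g=0 (1/4), t=1 (1%4)
i=1: r=1*2+1=3, c=g=0
row: 1 vs 3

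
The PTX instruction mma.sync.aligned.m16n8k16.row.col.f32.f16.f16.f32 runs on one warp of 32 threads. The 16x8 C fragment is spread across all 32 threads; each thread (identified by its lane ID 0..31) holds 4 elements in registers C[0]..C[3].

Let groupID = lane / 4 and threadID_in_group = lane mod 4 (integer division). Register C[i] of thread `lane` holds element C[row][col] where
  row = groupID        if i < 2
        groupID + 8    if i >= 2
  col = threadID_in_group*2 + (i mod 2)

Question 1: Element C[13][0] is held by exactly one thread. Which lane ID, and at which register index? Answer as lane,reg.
20,2

r=13->g=5,rb=1  c=0->t=0,b0=0
L=5*4+0=20  i=1*2+0=2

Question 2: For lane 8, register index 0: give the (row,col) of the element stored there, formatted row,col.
2,0

L=8→G=8>>2=2, T=8&3=0
[0]→row 2+0=2  col 0·2+0=0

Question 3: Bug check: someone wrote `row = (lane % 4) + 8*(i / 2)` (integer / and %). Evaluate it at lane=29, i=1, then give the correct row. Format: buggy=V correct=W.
buggy=1 correct=7

`(lane % 4) + 8*(i / 2)`[29,1]->1
L=29->gid=29>>2=7, tid=29&3=1
[1]->row 7+0=7  col 1·2+1=3
row: 1 vs 7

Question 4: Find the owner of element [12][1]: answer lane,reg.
r=12→G=4,rhi=1  c=1→T=0,p=1
L=4*4+0=16  i=1*2+1=3

16,3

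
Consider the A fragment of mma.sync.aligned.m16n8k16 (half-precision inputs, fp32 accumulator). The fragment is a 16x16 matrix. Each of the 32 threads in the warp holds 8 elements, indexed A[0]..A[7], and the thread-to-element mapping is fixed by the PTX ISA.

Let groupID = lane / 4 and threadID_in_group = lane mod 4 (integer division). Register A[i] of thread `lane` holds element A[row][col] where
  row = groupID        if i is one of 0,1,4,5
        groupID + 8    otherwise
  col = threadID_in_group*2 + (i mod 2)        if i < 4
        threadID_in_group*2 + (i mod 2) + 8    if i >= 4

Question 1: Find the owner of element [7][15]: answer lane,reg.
r:7=>grp=7,rB=0  c:15=>cB=1,tig=3,lo=1
L=7*4+3=31  i=1*4+0*2+1=5

31,5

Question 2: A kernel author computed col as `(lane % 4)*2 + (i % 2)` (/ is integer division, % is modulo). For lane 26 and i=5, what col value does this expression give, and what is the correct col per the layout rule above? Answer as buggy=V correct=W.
`(lane % 4)*2 + (i % 2)`[26,5]->5
L=26->g=26>>2=6, t=26&3=2
[5]->row 6+0=6  col 2·2+1+8=13
col: 5 vs 13

buggy=5 correct=13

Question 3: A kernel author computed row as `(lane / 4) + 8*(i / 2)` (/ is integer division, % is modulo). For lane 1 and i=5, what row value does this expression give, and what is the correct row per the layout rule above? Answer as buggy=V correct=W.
buggy=16 correct=0

`(lane / 4) + 8*(i / 2)`[1,5]->16
lane 1: gid=0 (1/4), tid=1 (1%4)
i=5: r=0+0=0, c=1*2+1+8=11
row: 16 vs 0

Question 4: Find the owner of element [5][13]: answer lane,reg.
r=5⇒gr=5,Rb=0  c=13⇒Cb=1,th=2,odd=1
L=5*4+2=22  i=1*4+0*2+1=5

22,5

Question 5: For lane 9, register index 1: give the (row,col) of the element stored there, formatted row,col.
L=9⇒gr=9>>2=2, th=9&3=1
[1]⇒row 2+0=2  col 1·2+1+0=3

2,3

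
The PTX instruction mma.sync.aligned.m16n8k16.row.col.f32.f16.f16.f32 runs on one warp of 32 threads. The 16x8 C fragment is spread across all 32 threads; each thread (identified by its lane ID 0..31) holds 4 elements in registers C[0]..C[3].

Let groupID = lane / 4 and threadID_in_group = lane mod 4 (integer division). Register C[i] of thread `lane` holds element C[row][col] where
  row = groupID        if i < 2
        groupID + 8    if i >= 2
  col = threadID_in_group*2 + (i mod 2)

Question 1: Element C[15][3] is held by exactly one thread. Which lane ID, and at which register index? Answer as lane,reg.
r:15=>grp=7,rB=1  c:3=>tig=1,lo=1
L=7*4+1=29  i=1*2+1=3

29,3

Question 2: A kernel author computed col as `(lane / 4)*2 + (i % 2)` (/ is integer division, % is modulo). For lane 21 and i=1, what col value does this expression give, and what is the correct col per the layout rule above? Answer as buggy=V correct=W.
`(lane / 4)*2 + (i % 2)`[21,1]=>11
21: grp=5,tig=1
[1] (5+0,1*2+1) = (5,3)
col: 11 vs 3

buggy=11 correct=3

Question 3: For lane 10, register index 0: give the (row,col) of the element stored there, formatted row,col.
2,4

L=10=>grp=10>>2=2, tig=10&3=2
[0]=>row 2+0=2  col 2·2+0=4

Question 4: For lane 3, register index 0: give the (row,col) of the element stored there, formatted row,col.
3: grp=0,tig=3
[0] (0+0,3*2+0) = (0,6)

0,6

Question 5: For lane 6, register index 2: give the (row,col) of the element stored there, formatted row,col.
L=6->g=6>>2=1, t=6&3=2
[2]->row 1+8=9  col 2·2+0=4

9,4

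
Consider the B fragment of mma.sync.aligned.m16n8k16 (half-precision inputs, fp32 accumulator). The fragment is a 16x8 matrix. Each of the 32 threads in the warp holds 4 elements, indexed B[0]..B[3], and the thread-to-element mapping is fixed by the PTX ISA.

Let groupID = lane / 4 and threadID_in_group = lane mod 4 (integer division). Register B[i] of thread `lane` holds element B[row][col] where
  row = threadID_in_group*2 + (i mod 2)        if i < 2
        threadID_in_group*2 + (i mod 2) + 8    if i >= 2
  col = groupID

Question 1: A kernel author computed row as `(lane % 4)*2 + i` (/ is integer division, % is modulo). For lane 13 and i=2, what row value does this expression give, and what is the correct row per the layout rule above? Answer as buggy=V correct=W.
`(lane % 4)*2 + i`[13,2]→4
lane 13→13/4=3, 13 mod 4=1
i=2  r:2·1+0+8→10  c:3
row: 4 vs 10

buggy=4 correct=10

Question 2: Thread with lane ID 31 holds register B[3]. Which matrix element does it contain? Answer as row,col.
lane 31: gr=7 (31/4), th=3 (31%4)
i=3: r=3*2+1+8=15, c=gr=7

15,7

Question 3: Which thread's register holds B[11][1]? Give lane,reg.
c=1->g=1  r=11->rb=1,t=1,b0=1
L=1*4+1=5  i=1*2+1=3

5,3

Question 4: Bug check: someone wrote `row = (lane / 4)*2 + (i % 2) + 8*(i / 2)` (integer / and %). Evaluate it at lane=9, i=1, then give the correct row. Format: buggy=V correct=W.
buggy=5 correct=3

`(lane / 4)*2 + (i % 2) + 8*(i / 2)`[9,1]->5
9: g=2,t=1
[1] (1*2+1+0,2) = (3,2)
row: 5 vs 3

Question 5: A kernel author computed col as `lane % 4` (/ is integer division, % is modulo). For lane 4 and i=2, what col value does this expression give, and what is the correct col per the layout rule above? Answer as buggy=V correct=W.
buggy=0 correct=1

`lane % 4`[4,2]->0
lane 4->4/4=1, 4 mod 4=0
i=2  r:2·0+0+8->8  c:1
col: 0 vs 1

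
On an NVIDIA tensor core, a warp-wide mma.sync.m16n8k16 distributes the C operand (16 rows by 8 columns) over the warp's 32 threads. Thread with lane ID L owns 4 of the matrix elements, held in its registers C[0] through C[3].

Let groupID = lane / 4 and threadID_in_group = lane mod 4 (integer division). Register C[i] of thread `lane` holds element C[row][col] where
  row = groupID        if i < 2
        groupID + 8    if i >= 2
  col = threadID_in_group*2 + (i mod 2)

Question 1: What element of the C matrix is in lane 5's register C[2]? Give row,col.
9,2

L=5⇒gr=5>>2=1, th=5&3=1
[2]⇒row 1+8=9  col 1·2+0=2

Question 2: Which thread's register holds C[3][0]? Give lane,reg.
12,0

r=3→G=3,rhi=0  c=0→T=0,p=0
L=3*4+0=12  i=0*2+0=0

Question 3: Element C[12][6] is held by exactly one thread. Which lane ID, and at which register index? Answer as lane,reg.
19,2

r: 12->gid=4,r8=1  c: 6->tid=3,i&1=0
L=4*4+3=19  i=1*2+0=2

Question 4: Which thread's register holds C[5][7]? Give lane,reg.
23,1

r=5->g=5,rb=0  c=7->t=3,b0=1
L=5*4+3=23  i=0*2+1=1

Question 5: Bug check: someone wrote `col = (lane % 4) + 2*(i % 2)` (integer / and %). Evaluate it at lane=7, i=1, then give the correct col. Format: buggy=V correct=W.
buggy=5 correct=7

`(lane % 4) + 2*(i % 2)`[7,1]->5
lane 7: gid=1 (7/4), tid=3 (7%4)
i=1: r=1+0=1, c=3*2+1=7
col: 5 vs 7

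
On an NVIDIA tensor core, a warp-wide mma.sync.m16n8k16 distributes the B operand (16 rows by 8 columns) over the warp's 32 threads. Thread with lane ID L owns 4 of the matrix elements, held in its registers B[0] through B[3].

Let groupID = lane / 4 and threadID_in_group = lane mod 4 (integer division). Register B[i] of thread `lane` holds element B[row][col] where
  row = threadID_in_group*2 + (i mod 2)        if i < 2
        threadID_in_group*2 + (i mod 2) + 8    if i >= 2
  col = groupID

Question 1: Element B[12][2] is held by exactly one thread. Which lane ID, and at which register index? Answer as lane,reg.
10,2

c:2=>grp=2  r:12=>rB=1,tig=2,lo=0
L=2*4+2=10  i=1*2+0=2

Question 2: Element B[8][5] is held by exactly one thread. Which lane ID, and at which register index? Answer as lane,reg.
c: 5->gid=5  r: 8->r8=1,tid=0,i&1=0
L=5*4+0=20  i=1*2+0=2

20,2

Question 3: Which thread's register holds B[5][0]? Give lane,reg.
2,1

c=0→G=0  r=5→rhi=0,T=2,p=1
L=0*4+2=2  i=0*2+1=1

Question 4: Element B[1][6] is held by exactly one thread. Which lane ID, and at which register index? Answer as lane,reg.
24,1

c: 6->gid=6  r: 1->r8=0,tid=0,i&1=1
L=6*4+0=24  i=0*2+1=1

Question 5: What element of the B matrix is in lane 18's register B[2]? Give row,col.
L=18->gid=18>>2=4, tid=18&3=2
[2]->row 2·2+0+8=12  col gid=4

12,4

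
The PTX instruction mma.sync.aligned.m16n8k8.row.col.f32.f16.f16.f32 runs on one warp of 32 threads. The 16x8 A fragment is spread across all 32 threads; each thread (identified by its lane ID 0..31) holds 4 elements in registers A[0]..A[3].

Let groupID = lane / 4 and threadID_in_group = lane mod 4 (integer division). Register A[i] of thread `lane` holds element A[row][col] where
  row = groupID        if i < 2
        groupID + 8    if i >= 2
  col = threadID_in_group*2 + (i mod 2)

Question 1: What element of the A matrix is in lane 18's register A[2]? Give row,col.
lane 18->18/4=4, 18 mod 4=2
i=2  r:4+8->12  c:2·2+0->4

12,4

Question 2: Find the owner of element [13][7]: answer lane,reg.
r:13=>grp=5,rB=1  c:7=>tig=3,lo=1
L=5*4+3=23  i=1*2+1=3

23,3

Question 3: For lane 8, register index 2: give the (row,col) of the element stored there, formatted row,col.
10,0

L=8⇒gr=8>>2=2, th=8&3=0
[2]⇒row 2+8=10  col 0·2+0=0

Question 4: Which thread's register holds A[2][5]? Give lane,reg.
10,1

r=2⇒gr=2,Rb=0  c=5⇒th=2,odd=1
L=2*4+2=10  i=0*2+1=1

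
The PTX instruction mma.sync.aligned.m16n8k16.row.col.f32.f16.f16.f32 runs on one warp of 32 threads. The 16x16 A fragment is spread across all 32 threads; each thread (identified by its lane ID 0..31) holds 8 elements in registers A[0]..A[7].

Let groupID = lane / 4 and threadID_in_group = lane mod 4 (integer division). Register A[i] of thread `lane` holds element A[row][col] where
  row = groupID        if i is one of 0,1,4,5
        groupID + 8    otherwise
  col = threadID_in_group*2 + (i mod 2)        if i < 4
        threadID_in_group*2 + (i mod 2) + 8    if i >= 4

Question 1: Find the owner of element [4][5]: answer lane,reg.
r=4→G=4,rhi=0  c=5→chi=0,T=2,p=1
L=4*4+2=18  i=0*4+0*2+1=1

18,1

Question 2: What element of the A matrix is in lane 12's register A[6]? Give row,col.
11,8

lane 12⇒12/4=3, 12 mod 4=0
i=6  r:3+8⇒11  c:2·0+0+8⇒8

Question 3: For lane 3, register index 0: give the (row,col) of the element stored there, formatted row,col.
0,6

lane 3→3/4=0, 3 mod 4=3
i=0  r:0+0→0  c:2·3+0+0→6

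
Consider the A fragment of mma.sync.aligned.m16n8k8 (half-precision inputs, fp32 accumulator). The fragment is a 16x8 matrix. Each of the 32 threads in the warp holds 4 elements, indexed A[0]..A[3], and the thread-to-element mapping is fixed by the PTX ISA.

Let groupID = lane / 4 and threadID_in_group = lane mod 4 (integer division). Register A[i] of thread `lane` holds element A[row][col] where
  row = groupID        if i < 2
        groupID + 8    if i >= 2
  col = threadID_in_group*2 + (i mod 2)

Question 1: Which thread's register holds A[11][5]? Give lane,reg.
14,3

r=11->g=3,rb=1  c=5->t=2,b0=1
L=3*4+2=14  i=1*2+1=3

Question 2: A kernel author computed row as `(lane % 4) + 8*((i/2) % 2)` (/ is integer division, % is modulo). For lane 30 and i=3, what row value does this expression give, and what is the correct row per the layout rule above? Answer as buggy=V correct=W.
buggy=10 correct=15

`(lane % 4) + 8*((i/2) % 2)`[30,3]->10
30: gid=7,tid=2
[3] (7+8,2*2+1) = (15,5)
row: 10 vs 15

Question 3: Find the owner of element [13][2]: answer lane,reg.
21,2

r: 13->gid=5,r8=1  c: 2->tid=1,i&1=0
L=5*4+1=21  i=1*2+0=2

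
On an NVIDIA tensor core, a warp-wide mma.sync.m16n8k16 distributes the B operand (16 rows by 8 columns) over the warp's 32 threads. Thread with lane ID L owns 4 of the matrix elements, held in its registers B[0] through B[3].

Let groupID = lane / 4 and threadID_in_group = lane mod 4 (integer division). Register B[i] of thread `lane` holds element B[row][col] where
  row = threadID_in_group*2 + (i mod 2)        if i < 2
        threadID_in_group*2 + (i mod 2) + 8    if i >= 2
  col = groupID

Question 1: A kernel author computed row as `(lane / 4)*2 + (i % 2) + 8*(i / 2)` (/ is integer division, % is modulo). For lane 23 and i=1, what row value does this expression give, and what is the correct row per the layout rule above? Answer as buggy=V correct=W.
`(lane / 4)*2 + (i % 2) + 8*(i / 2)`[23,1]⇒11
lane 23⇒23/4=5, 23 mod 4=3
i=1  r:2·3+1+0⇒7  c:5
row: 11 vs 7

buggy=11 correct=7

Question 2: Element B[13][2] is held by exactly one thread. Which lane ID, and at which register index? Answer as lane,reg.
c=2->g=2  r=13->rb=1,t=2,b0=1
L=2*4+2=10  i=1*2+1=3

10,3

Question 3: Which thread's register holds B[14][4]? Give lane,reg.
19,2

c=4→G=4  r=14→rhi=1,T=3,p=0
L=4*4+3=19  i=1*2+0=2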